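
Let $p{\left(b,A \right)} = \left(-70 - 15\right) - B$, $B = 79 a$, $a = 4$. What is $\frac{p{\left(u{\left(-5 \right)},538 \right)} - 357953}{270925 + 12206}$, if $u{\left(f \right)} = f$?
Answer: $- \frac{358354}{283131} \approx -1.2657$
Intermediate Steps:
$B = 316$ ($B = 79 \cdot 4 = 316$)
$p{\left(b,A \right)} = -401$ ($p{\left(b,A \right)} = \left(-70 - 15\right) - 316 = -85 - 316 = -401$)
$\frac{p{\left(u{\left(-5 \right)},538 \right)} - 357953}{270925 + 12206} = \frac{-401 - 357953}{270925 + 12206} = - \frac{358354}{283131}$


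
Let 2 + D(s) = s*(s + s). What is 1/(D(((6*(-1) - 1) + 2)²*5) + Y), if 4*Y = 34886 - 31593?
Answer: 4/128285 ≈ 3.1181e-5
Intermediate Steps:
Y = 3293/4 (Y = (34886 - 31593)/4 = (¼)*3293 = 3293/4 ≈ 823.25)
D(s) = -2 + 2*s² (D(s) = -2 + s*(s + s) = -2 + s*(2*s) = -2 + 2*s²)
1/(D(((6*(-1) - 1) + 2)²*5) + Y) = 1/((-2 + 2*(((6*(-1) - 1) + 2)²*5)²) + 3293/4) = 1/((-2 + 2*(((-6 - 1) + 2)²*5)²) + 3293/4) = 1/((-2 + 2*((-7 + 2)²*5)²) + 3293/4) = 1/((-2 + 2*((-5)²*5)²) + 3293/4) = 1/((-2 + 2*(25*5)²) + 3293/4) = 1/((-2 + 2*125²) + 3293/4) = 1/((-2 + 2*15625) + 3293/4) = 1/((-2 + 31250) + 3293/4) = 1/(31248 + 3293/4) = 1/(128285/4) = 4/128285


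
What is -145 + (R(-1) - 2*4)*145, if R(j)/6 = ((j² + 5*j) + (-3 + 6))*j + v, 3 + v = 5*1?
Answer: 1305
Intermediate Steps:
v = 2 (v = -3 + 5*1 = -3 + 5 = 2)
R(j) = 12 + 6*j*(3 + j² + 5*j) (R(j) = 6*(((j² + 5*j) + (-3 + 6))*j + 2) = 6*(((j² + 5*j) + 3)*j + 2) = 6*((3 + j² + 5*j)*j + 2) = 6*(j*(3 + j² + 5*j) + 2) = 6*(2 + j*(3 + j² + 5*j)) = 12 + 6*j*(3 + j² + 5*j))
-145 + (R(-1) - 2*4)*145 = -145 + ((12 + 6*(-1)³ + 18*(-1) + 30*(-1)²) - 2*4)*145 = -145 + ((12 + 6*(-1) - 18 + 30*1) - 8)*145 = -145 + ((12 - 6 - 18 + 30) - 8)*145 = -145 + (18 - 8)*145 = -145 + 10*145 = -145 + 1450 = 1305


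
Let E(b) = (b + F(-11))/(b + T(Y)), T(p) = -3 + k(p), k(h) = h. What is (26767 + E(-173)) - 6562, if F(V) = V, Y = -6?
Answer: 1838747/91 ≈ 20206.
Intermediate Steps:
T(p) = -3 + p
E(b) = (-11 + b)/(-9 + b) (E(b) = (b - 11)/(b + (-3 - 6)) = (-11 + b)/(b - 9) = (-11 + b)/(-9 + b))
(26767 + E(-173)) - 6562 = (26767 + (-11 - 173)/(-9 - 173)) - 6562 = (26767 - 184/(-182)) - 6562 = (26767 - 1/182*(-184)) - 6562 = (26767 + 92/91) - 6562 = 2435889/91 - 6562 = 1838747/91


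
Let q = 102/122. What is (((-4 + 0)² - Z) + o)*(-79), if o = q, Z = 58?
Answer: 198369/61 ≈ 3251.9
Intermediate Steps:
q = 51/61 (q = 102*(1/122) = 51/61 ≈ 0.83607)
o = 51/61 ≈ 0.83607
(((-4 + 0)² - Z) + o)*(-79) = (((-4 + 0)² - 1*58) + 51/61)*(-79) = (((-4)² - 58) + 51/61)*(-79) = ((16 - 58) + 51/61)*(-79) = (-42 + 51/61)*(-79) = -2511/61*(-79) = 198369/61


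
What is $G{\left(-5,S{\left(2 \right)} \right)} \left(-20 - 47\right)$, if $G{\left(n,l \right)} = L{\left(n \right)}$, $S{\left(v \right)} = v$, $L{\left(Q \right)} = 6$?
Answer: $-402$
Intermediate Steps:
$G{\left(n,l \right)} = 6$
$G{\left(-5,S{\left(2 \right)} \right)} \left(-20 - 47\right) = 6 \left(-20 - 47\right) = 6 \left(-67\right) = -402$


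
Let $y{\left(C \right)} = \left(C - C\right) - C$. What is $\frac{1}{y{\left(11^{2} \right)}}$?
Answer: $- \frac{1}{121} \approx -0.0082645$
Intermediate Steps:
$y{\left(C \right)} = - C$ ($y{\left(C \right)} = 0 - C = - C$)
$\frac{1}{y{\left(11^{2} \right)}} = \frac{1}{\left(-1\right) 11^{2}} = \frac{1}{\left(-1\right) 121} = \frac{1}{-121} = - \frac{1}{121}$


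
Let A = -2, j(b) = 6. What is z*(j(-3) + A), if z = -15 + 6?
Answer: -36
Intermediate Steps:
z = -9
z*(j(-3) + A) = -9*(6 - 2) = -9*4 = -36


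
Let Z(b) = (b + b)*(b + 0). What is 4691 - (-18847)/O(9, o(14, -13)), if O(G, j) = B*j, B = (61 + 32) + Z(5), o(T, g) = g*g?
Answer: 113386244/24167 ≈ 4691.8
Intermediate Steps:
o(T, g) = g²
Z(b) = 2*b² (Z(b) = (2*b)*b = 2*b²)
B = 143 (B = (61 + 32) + 2*5² = 93 + 2*25 = 93 + 50 = 143)
O(G, j) = 143*j
4691 - (-18847)/O(9, o(14, -13)) = 4691 - (-18847)/(143*(-13)²) = 4691 - (-18847)/(143*169) = 4691 - (-18847)/24167 = 4691 - 1*(-18847/24167) = 4691 + 18847/24167 = 113386244/24167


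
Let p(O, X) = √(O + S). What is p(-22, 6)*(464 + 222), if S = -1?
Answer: 686*I*√23 ≈ 3289.9*I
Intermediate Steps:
p(O, X) = √(-1 + O) (p(O, X) = √(O - 1) = √(-1 + O))
p(-22, 6)*(464 + 222) = √(-1 - 22)*(464 + 222) = √(-23)*686 = (I*√23)*686 = 686*I*√23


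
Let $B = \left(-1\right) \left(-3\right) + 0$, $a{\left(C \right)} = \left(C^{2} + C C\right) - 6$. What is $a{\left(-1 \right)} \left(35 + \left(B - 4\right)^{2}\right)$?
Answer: $-144$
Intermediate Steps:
$a{\left(C \right)} = -6 + 2 C^{2}$ ($a{\left(C \right)} = \left(C^{2} + C^{2}\right) - 6 = 2 C^{2} - 6 = -6 + 2 C^{2}$)
$B = 3$ ($B = 3 + 0 = 3$)
$a{\left(-1 \right)} \left(35 + \left(B - 4\right)^{2}\right) = \left(-6 + 2 \left(-1\right)^{2}\right) \left(35 + \left(3 - 4\right)^{2}\right) = \left(-6 + 2 \cdot 1\right) \left(35 + \left(-1\right)^{2}\right) = \left(-6 + 2\right) \left(35 + 1\right) = \left(-4\right) 36 = -144$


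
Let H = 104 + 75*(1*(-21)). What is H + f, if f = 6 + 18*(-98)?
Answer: -3229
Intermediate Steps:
f = -1758 (f = 6 - 1764 = -1758)
H = -1471 (H = 104 + 75*(-21) = 104 - 1575 = -1471)
H + f = -1471 - 1758 = -3229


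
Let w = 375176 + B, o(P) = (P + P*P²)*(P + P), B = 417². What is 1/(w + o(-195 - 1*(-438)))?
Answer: 1/6974235965 ≈ 1.4338e-10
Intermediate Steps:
B = 173889
o(P) = 2*P*(P + P³) (o(P) = (P + P³)*(2*P) = 2*P*(P + P³))
w = 549065 (w = 375176 + 173889 = 549065)
1/(w + o(-195 - 1*(-438))) = 1/(549065 + 2*(-195 - 1*(-438))²*(1 + (-195 - 1*(-438))²)) = 1/(549065 + 2*(-195 + 438)²*(1 + (-195 + 438)²)) = 1/(549065 + 2*243²*(1 + 243²)) = 1/(549065 + 2*59049*(1 + 59049)) = 1/(549065 + 2*59049*59050) = 1/(549065 + 6973686900) = 1/6974235965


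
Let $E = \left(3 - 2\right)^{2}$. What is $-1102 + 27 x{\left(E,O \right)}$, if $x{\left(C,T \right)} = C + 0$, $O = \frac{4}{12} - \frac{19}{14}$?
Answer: $-1075$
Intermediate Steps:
$E = 1$ ($E = 1^{2} = 1$)
$O = - \frac{43}{42}$ ($O = 4 \cdot \frac{1}{12} - \frac{19}{14} = \frac{1}{3} - \frac{19}{14} = - \frac{43}{42} \approx -1.0238$)
$x{\left(C,T \right)} = C$
$-1102 + 27 x{\left(E,O \right)} = -1102 + 27 \cdot 1 = -1102 + 27 = -1075$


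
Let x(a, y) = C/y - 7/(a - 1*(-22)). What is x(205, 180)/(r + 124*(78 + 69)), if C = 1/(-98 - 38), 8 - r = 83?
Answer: -171587/100875494880 ≈ -1.7010e-6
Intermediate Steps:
r = -75 (r = 8 - 1*83 = 8 - 83 = -75)
C = -1/136 (C = 1/(-136) = -1/136 ≈ -0.0073529)
x(a, y) = -7/(22 + a) - 1/(136*y) (x(a, y) = -1/(136*y) - 7/(a - 1*(-22)) = -1/(136*y) - 7/(a + 22) = -1/(136*y) - 7/(22 + a) = -7/(22 + a) - 1/(136*y))
x(205, 180)/(r + 124*(78 + 69)) = ((1/136)*(-22 - 1*205 - 952*180)/(180*(22 + 205)))/(-75 + 124*(78 + 69)) = ((1/136)*(1/180)*(-22 - 205 - 171360)/227)/(-75 + 124*147) = ((1/136)*(1/180)*(1/227)*(-171587))/(-75 + 18228) = -171587/5556960/18153 = -171587/5556960*1/18153 = -171587/100875494880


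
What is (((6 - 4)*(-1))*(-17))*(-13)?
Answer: -442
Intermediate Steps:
(((6 - 4)*(-1))*(-17))*(-13) = ((2*(-1))*(-17))*(-13) = -2*(-17)*(-13) = 34*(-13) = -442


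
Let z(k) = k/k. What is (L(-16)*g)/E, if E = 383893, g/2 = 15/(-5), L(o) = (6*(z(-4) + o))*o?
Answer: -8640/383893 ≈ -0.022506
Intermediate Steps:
z(k) = 1
L(o) = o*(6 + 6*o) (L(o) = (6*(1 + o))*o = (6 + 6*o)*o = o*(6 + 6*o))
g = -6 (g = 2*(15/(-5)) = 2*(15*(-1/5)) = 2*(-3) = -6)
(L(-16)*g)/E = ((6*(-16)*(1 - 16))*(-6))/383893 = ((6*(-16)*(-15))*(-6))*(1/383893) = (1440*(-6))*(1/383893) = -8640*1/383893 = -8640/383893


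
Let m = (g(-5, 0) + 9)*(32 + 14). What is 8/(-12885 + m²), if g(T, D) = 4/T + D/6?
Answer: 200/3234871 ≈ 6.1826e-5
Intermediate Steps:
g(T, D) = 4/T + D/6 (g(T, D) = 4/T + D*(⅙) = 4/T + D/6)
m = 1886/5 (m = ((4/(-5) + (⅙)*0) + 9)*(32 + 14) = ((4*(-⅕) + 0) + 9)*46 = ((-⅘ + 0) + 9)*46 = (-⅘ + 9)*46 = (41/5)*46 = 1886/5 ≈ 377.20)
8/(-12885 + m²) = 8/(-12885 + (1886/5)²) = 8/(-12885 + 3556996/25) = 8/(3234871/25) = 8*(25/3234871) = 200/3234871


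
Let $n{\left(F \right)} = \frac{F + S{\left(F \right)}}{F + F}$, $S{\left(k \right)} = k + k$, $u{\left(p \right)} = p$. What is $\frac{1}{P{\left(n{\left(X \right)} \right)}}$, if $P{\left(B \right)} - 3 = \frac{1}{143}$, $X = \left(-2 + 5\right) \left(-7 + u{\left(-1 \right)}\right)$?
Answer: $\frac{143}{430} \approx 0.33256$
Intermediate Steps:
$S{\left(k \right)} = 2 k$
$X = -24$ ($X = \left(-2 + 5\right) \left(-7 - 1\right) = 3 \left(-8\right) = -24$)
$n{\left(F \right)} = \frac{3}{2}$ ($n{\left(F \right)} = \frac{F + 2 F}{F + F} = \frac{3 F}{2 F} = 3 F \frac{1}{2 F} = \frac{3}{2}$)
$P{\left(B \right)} = \frac{430}{143}$ ($P{\left(B \right)} = 3 + \frac{1}{143} = \frac{430}{143}$)
$\frac{1}{P{\left(n{\left(X \right)} \right)}} = \frac{1}{\frac{430}{143}} = \frac{143}{430}$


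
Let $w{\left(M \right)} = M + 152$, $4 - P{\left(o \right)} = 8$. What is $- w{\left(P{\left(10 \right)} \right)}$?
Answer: $-148$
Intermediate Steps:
$P{\left(o \right)} = -4$ ($P{\left(o \right)} = 4 - 8 = -4$)
$w{\left(M \right)} = 152 + M$
$- w{\left(P{\left(10 \right)} \right)} = - (152 - 4) = \left(-1\right) 148 = -148$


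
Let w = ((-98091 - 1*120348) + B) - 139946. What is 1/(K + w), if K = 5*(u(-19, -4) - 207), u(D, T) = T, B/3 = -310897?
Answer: -1/1292131 ≈ -7.7392e-7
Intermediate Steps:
B = -932691 (B = 3*(-310897) = -932691)
w = -1291076 (w = ((-98091 - 1*120348) - 932691) - 139946 = ((-98091 - 120348) - 932691) - 139946 = (-218439 - 932691) - 139946 = -1151130 - 139946 = -1291076)
K = -1055 (K = 5*(-4 - 207) = 5*(-211) = -1055)
1/(K + w) = 1/(-1055 - 1291076) = 1/(-1292131) = -1/1292131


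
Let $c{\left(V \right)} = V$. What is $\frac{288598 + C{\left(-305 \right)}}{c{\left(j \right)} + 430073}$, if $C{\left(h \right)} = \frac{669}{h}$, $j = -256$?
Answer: $\frac{88021721}{131094185} \approx 0.67144$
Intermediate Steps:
$\frac{288598 + C{\left(-305 \right)}}{c{\left(j \right)} + 430073} = \frac{288598 + \frac{669}{-305}}{-256 + 430073} = \frac{288598 + 669 \left(- \frac{1}{305}\right)}{429817} = \left(288598 - \frac{669}{305}\right) \frac{1}{429817} = \frac{88021721}{305} \cdot \frac{1}{429817} = \frac{88021721}{131094185}$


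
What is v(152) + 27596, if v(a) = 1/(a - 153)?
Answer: 27595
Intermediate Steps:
v(a) = 1/(-153 + a)
v(152) + 27596 = 1/(-153 + 152) + 27596 = 1/(-1) + 27596 = -1 + 27596 = 27595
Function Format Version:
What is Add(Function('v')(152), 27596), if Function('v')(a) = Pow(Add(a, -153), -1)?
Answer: 27595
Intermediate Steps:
Function('v')(a) = Pow(Add(-153, a), -1)
Add(Function('v')(152), 27596) = Add(Pow(Add(-153, 152), -1), 27596) = Add(Pow(-1, -1), 27596) = Add(-1, 27596) = 27595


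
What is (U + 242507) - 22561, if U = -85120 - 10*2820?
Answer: 106626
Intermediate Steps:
U = -113320 (U = -85120 - 1*28200 = -85120 - 28200 = -113320)
(U + 242507) - 22561 = (-113320 + 242507) - 22561 = 129187 - 22561 = 106626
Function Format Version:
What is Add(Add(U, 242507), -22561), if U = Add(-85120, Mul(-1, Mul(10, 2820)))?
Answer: 106626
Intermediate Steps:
U = -113320 (U = Add(-85120, Mul(-1, 28200)) = Add(-85120, -28200) = -113320)
Add(Add(U, 242507), -22561) = Add(Add(-113320, 242507), -22561) = Add(129187, -22561) = 106626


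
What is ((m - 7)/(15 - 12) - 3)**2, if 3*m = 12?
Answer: 16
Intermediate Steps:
m = 4 (m = (1/3)*12 = 4)
((m - 7)/(15 - 12) - 3)**2 = ((4 - 7)/(15 - 12) - 3)**2 = (-3/3 - 3)**2 = (-3*1/3 - 3)**2 = (-1 - 3)**2 = (-4)**2 = 16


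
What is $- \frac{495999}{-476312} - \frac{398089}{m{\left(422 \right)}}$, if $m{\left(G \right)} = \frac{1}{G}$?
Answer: $- \frac{80017347102097}{476312} \approx -1.6799 \cdot 10^{8}$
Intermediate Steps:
$- \frac{495999}{-476312} - \frac{398089}{m{\left(422 \right)}} = - \frac{495999}{-476312} - \frac{398089}{\frac{1}{422}} = \left(-495999\right) \left(- \frac{1}{476312}\right) - 398089 \frac{1}{\frac{1}{422}} = \frac{495999}{476312} - 167993558 = - \frac{80017347102097}{476312}$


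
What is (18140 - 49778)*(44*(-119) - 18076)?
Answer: 737545056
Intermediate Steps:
(18140 - 49778)*(44*(-119) - 18076) = -31638*(-5236 - 18076) = -31638*(-23312) = 737545056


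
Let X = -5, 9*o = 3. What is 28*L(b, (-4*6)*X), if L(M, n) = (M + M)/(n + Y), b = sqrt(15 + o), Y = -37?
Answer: 56*sqrt(138)/249 ≈ 2.6420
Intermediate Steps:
o = 1/3 (o = (1/9)*3 = 1/3 ≈ 0.33333)
b = sqrt(138)/3 (b = sqrt(15 + 1/3) = sqrt(46/3) = sqrt(138)/3 ≈ 3.9158)
L(M, n) = 2*M/(-37 + n) (L(M, n) = (M + M)/(n - 37) = (2*M)/(-37 + n) = 2*M/(-37 + n))
28*L(b, (-4*6)*X) = 28*(2*(sqrt(138)/3)/(-37 - 4*6*(-5))) = 28*(2*(sqrt(138)/3)/(-37 - 24*(-5))) = 28*(2*(sqrt(138)/3)/(-37 + 120)) = 28*(2*(sqrt(138)/3)/83) = 28*(2*(sqrt(138)/3)*(1/83)) = 28*(2*sqrt(138)/249) = 56*sqrt(138)/249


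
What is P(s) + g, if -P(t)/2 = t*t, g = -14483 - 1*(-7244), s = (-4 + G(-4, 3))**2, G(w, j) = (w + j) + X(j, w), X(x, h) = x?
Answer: -7271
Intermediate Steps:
G(w, j) = w + 2*j (G(w, j) = (w + j) + j = (j + w) + j = w + 2*j)
s = 4 (s = (-4 + (-4 + 2*3))**2 = (-4 + (-4 + 6))**2 = (-4 + 2)**2 = (-2)**2 = 4)
g = -7239 (g = -14483 + 7244 = -7239)
P(t) = -2*t**2 (P(t) = -2*t*t = -2*t**2)
P(s) + g = -2*4**2 - 7239 = -2*16 - 7239 = -32 - 7239 = -7271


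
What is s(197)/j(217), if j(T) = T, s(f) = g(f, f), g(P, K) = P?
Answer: 197/217 ≈ 0.90783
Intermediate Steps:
s(f) = f
s(197)/j(217) = 197/217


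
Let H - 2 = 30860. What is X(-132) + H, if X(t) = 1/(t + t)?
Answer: 8147567/264 ≈ 30862.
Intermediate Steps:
H = 30862 (H = 2 + 30860 = 30862)
X(t) = 1/(2*t)
X(-132) + H = (½)/(-132) + 30862 = (½)*(-1/132) + 30862 = -1/264 + 30862 = 8147567/264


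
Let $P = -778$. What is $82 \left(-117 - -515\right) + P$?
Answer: $31858$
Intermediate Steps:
$82 \left(-117 - -515\right) + P = 82 \left(-117 - -515\right) - 778 = 82 \left(-117 + 515\right) - 778 = 82 \cdot 398 - 778 = 32636 - 778 = 31858$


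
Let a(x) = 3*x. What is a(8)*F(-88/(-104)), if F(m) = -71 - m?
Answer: -22416/13 ≈ -1724.3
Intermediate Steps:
a(8)*F(-88/(-104)) = (3*8)*(-71 - (-88)/(-104)) = 24*(-71 - (-88)*(-1)/104) = 24*(-71 - 1*11/13) = 24*(-71 - 11/13) = 24*(-934/13) = -22416/13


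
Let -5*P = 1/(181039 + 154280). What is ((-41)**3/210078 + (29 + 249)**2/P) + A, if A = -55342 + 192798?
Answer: -27220611168889793/210078 ≈ -1.2957e+11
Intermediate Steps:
P = -1/1676595 (P = -1/(5*(181039 + 154280)) = -1/5/335319 = -1/5*1/335319 = -1/1676595 ≈ -5.9645e-7)
A = 137456
((-41)**3/210078 + (29 + 249)**2/P) + A = ((-41)**3/210078 + (29 + 249)**2/(-1/1676595)) + 137456 = (-68921*1/210078 + 278**2*(-1676595)) + 137456 = (-68921/210078 + 77284*(-1676595)) + 137456 = (-68921/210078 - 129573967980) + 137456 = -27220640045371361/210078 + 137456 = -27220611168889793/210078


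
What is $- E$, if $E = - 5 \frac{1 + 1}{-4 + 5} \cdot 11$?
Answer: $110$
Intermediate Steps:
$E = -110$ ($E = - 5 \cdot \frac{2}{1} \cdot 11 = - 5 \cdot 2 \cdot 1 \cdot 11 = \left(-5\right) 2 \cdot 11 = \left(-10\right) 11 = -110$)
$- E = \left(-1\right) \left(-110\right) = 110$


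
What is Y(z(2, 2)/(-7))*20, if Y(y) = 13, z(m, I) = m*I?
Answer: 260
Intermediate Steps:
z(m, I) = I*m
Y(z(2, 2)/(-7))*20 = 13*20 = 260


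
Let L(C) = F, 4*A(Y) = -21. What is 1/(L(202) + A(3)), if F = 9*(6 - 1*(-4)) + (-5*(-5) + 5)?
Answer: 4/459 ≈ 0.0087146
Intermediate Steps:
A(Y) = -21/4 (A(Y) = (1/4)*(-21) = -21/4)
F = 120 (F = 9*(6 + 4) + (25 + 5) = 9*10 + 30 = 90 + 30 = 120)
L(C) = 120
1/(L(202) + A(3)) = 1/(120 - 21/4) = 1/(459/4) = 4/459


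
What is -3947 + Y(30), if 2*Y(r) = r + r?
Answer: -3917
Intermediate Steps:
Y(r) = r (Y(r) = (r + r)/2 = (2*r)/2 = r)
-3947 + Y(30) = -3947 + 30 = -3917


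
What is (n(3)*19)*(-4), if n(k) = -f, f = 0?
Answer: 0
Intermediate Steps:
n(k) = 0 (n(k) = -1*0 = 0)
(n(3)*19)*(-4) = (0*19)*(-4) = 0*(-4) = 0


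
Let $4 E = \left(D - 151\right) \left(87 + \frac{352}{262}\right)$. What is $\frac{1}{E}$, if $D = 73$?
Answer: $- \frac{262}{451347} \approx -0.00058048$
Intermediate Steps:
$E = - \frac{451347}{262}$ ($E = \frac{\left(73 - 151\right) \left(87 + \frac{352}{262}\right)}{4} = \frac{\left(-78\right) \left(87 + 352 \cdot \frac{1}{262}\right)}{4} = \frac{\left(-78\right) \left(87 + \frac{176}{131}\right)}{4} = \frac{\left(-78\right) \frac{11573}{131}}{4} = \frac{1}{4} \left(- \frac{902694}{131}\right) = - \frac{451347}{262} \approx -1722.7$)
$\frac{1}{E} = \frac{1}{- \frac{451347}{262}} = - \frac{262}{451347}$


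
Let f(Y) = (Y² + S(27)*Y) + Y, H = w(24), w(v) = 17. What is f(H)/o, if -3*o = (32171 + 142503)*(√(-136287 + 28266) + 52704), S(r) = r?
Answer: -20159280/80868811212223 + 765*I*√108021/161737622424446 ≈ -2.4928e-7 + 1.5545e-9*I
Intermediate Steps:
H = 17
o = -3068672832 - 174674*I*√108021/3 (o = -(32171 + 142503)*(√(-136287 + 28266) + 52704)/3 = -174674*(√(-108021) + 52704)/3 = -174674*(I*√108021 + 52704)/3 = -174674*(52704 + I*√108021)/3 = -(9206018496 + 174674*I*√108021)/3 = -3068672832 - 174674*I*√108021/3 ≈ -3.0687e+9 - 1.9136e+7*I)
f(Y) = Y² + 28*Y (f(Y) = (Y² + 27*Y) + Y = Y² + 28*Y)
f(H)/o = (17*(28 + 17))/(-3068672832 - 174674*I*√108021/3) = (17*45)/(-3068672832 - 174674*I*√108021/3) = 765/(-3068672832 - 174674*I*√108021/3)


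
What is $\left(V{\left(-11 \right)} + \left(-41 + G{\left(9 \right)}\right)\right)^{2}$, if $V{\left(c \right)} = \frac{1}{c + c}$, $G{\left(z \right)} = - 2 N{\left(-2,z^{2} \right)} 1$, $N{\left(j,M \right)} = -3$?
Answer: $\frac{594441}{484} \approx 1228.2$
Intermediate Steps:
$G{\left(z \right)} = 6$ ($G{\left(z \right)} = \left(-2\right) \left(-3\right) 1 = 6 \cdot 1 = 6$)
$V{\left(c \right)} = \frac{1}{2 c}$
$\left(V{\left(-11 \right)} + \left(-41 + G{\left(9 \right)}\right)\right)^{2} = \left(\frac{1}{2 \left(-11\right)} + \left(-41 + 6\right)\right)^{2} = \left(\frac{1}{2} \left(- \frac{1}{11}\right) - 35\right)^{2} = \left(- \frac{1}{22} - 35\right)^{2} = \left(- \frac{771}{22}\right)^{2} = \frac{594441}{484}$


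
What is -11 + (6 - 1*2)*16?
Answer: 53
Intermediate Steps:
-11 + (6 - 1*2)*16 = -11 + (6 - 2)*16 = -11 + 4*16 = -11 + 64 = 53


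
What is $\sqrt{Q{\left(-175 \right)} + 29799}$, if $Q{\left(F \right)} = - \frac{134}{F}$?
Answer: $\frac{\sqrt{36504713}}{35} \approx 172.63$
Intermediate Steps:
$\sqrt{Q{\left(-175 \right)} + 29799} = \sqrt{- \frac{134}{-175} + 29799} = \sqrt{\left(-134\right) \left(- \frac{1}{175}\right) + 29799} = \sqrt{\frac{134}{175} + 29799} = \sqrt{\frac{5214959}{175}} = \frac{\sqrt{36504713}}{35}$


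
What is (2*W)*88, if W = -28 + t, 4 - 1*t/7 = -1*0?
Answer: 0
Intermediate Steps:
t = 28 (t = 28 - (-7)*0 = 28 - 7*0 = 28 + 0 = 28)
W = 0 (W = -28 + 28 = 0)
(2*W)*88 = (2*0)*88 = 0*88 = 0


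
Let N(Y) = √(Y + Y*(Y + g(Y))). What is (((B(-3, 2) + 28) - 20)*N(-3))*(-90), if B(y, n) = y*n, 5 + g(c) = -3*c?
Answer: -180*I*√6 ≈ -440.91*I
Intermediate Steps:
g(c) = -5 - 3*c
B(y, n) = n*y
N(Y) = √(Y + Y*(-5 - 2*Y)) (N(Y) = √(Y + Y*(Y + (-5 - 3*Y))) = √(Y + Y*(-5 - 2*Y)))
(((B(-3, 2) + 28) - 20)*N(-3))*(-90) = (((2*(-3) + 28) - 20)*(√2*√(-3*(-2 - 1*(-3)))))*(-90) = (((-6 + 28) - 20)*(√2*√(-3*(-2 + 3))))*(-90) = ((22 - 20)*(√2*√(-3*1)))*(-90) = (2*(√2*√(-3)))*(-90) = (2*(√2*(I*√3)))*(-90) = (2*(I*√6))*(-90) = (2*I*√6)*(-90) = -180*I*√6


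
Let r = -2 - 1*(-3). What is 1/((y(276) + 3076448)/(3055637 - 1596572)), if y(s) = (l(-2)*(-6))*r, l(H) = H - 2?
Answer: 1459065/3076472 ≈ 0.47427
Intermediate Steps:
l(H) = -2 + H
r = 1 (r = -2 + 3 = 1)
y(s) = 24 (y(s) = ((-2 - 2)*(-6))*1 = -4*(-6)*1 = 24*1 = 24)
1/((y(276) + 3076448)/(3055637 - 1596572)) = 1/((24 + 3076448)/(3055637 - 1596572)) = 1/(3076472/1459065) = 1459065/3076472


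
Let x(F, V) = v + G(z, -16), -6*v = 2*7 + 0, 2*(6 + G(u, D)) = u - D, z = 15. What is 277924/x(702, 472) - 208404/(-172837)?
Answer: 41174609100/1061713 ≈ 38781.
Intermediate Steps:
G(u, D) = -6 + u/2 - D/2 (G(u, D) = -6 + (u - D)/2 = -6 + (u/2 - D/2) = -6 + u/2 - D/2)
v = -7/3 (v = -(2*7 + 0)/6 = -(14 + 0)/6 = -⅙*14 = -7/3 ≈ -2.3333)
x(F, V) = 43/6 (x(F, V) = -7/3 + (-6 + (½)*15 - ½*(-16)) = -7/3 + (-6 + 15/2 + 8) = -7/3 + 19/2 = 43/6)
277924/x(702, 472) - 208404/(-172837) = 277924/(43/6) - 208404/(-172837) = 277924*(6/43) - 208404*(-1/172837) = 1667544/43 + 29772/24691 = 41174609100/1061713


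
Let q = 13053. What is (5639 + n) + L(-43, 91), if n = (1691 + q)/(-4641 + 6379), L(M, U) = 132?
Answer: 5022371/869 ≈ 5779.5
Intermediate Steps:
n = 7372/869 (n = (1691 + 13053)/(-4641 + 6379) = 14744/1738 = 14744*(1/1738) = 7372/869 ≈ 8.4833)
(5639 + n) + L(-43, 91) = (5639 + 7372/869) + 132 = 4907663/869 + 132 = 5022371/869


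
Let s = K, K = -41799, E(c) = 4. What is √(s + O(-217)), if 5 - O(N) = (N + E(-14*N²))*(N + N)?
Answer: 2*I*√33559 ≈ 366.38*I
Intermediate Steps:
O(N) = 5 - 2*N*(4 + N) (O(N) = 5 - (N + 4)*(N + N) = 5 - (4 + N)*2*N = 5 - 2*N*(4 + N))
s = -41799
√(s + O(-217)) = √(-41799 + (5 - 8*(-217) - 2*(-217)²)) = √(-41799 + (5 + 1736 - 2*47089)) = √(-41799 + (5 + 1736 - 94178)) = √(-41799 - 92437) = √(-134236) = 2*I*√33559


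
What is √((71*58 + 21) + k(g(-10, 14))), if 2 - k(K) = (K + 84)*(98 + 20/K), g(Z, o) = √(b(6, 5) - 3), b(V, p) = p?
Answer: √(-4111 - 938*√2) ≈ 73.74*I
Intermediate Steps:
g(Z, o) = √2 (g(Z, o) = √(5 - 3) = √2)
k(K) = 2 - (84 + K)*(98 + 20/K) (k(K) = 2 - (K + 84)*(98 + 20/K) = 2 - (84 + K)*(98 + 20/K))
√((71*58 + 21) + k(g(-10, 14))) = √((71*58 + 21) + (-8250 - 1680*√2/2 - 98*√2)) = √((4118 + 21) + (-8250 - 840*√2 - 98*√2)) = √(4139 + (-8250 - 840*√2 - 98*√2)) = √(4139 + (-8250 - 938*√2)) = √(-4111 - 938*√2)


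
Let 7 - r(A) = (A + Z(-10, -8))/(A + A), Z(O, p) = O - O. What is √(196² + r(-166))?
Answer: √153690/2 ≈ 196.02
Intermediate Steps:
Z(O, p) = 0
r(A) = 13/2 (r(A) = 7 - (A + 0)/(A + A) = 7 - A/(2*A) = 7 - A*1/(2*A) = 7 - 1*½ = 7 - ½ = 13/2)
√(196² + r(-166)) = √(196² + 13/2) = √(38416 + 13/2) = √(76845/2) = √153690/2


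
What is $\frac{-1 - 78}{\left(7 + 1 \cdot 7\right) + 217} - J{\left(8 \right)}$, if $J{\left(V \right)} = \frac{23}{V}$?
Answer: $- \frac{5945}{1848} \approx -3.217$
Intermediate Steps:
$\frac{-1 - 78}{\left(7 + 1 \cdot 7\right) + 217} - J{\left(8 \right)} = \frac{-1 - 78}{\left(7 + 1 \cdot 7\right) + 217} - \frac{23}{8} = - \frac{79}{\left(7 + 7\right) + 217} - 23 \cdot \frac{1}{8} = - \frac{79}{14 + 217} - \frac{23}{8} = - \frac{79}{231} - \frac{23}{8} = - \frac{5945}{1848}$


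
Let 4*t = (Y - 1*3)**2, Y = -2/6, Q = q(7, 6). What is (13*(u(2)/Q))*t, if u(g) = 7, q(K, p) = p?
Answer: 2275/54 ≈ 42.130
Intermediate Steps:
Q = 6
Y = -1/3 (Y = -2*1/6 = -1/3 ≈ -0.33333)
t = 25/9 (t = (-1/3 - 1*3)**2/4 = (-1/3 - 3)**2/4 = (-10/3)**2/4 = (1/4)*(100/9) = 25/9 ≈ 2.7778)
(13*(u(2)/Q))*t = (13*(7/6))*(25/9) = (91/6)*(25/9) = 2275/54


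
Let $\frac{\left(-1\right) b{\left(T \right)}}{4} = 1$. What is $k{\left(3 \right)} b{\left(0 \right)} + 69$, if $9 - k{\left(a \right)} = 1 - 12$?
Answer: $-11$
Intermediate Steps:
$b{\left(T \right)} = -4$ ($b{\left(T \right)} = \left(-4\right) 1 = -4$)
$k{\left(a \right)} = 20$ ($k{\left(a \right)} = 9 - \left(1 - 12\right) = 9 - -11 = 9 + 11 = 20$)
$k{\left(3 \right)} b{\left(0 \right)} + 69 = 20 \left(-4\right) + 69 = -80 + 69 = -11$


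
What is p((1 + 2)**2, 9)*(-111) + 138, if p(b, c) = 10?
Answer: -972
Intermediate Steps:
p((1 + 2)**2, 9)*(-111) + 138 = 10*(-111) + 138 = -1110 + 138 = -972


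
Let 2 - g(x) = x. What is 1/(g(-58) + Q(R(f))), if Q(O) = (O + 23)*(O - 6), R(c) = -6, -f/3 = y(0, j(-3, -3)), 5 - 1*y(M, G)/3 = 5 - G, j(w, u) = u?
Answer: -1/144 ≈ -0.0069444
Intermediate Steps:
g(x) = 2 - x
y(M, G) = 3*G (y(M, G) = 15 - 3*(5 - G) = 15 + (-15 + 3*G) = 3*G)
f = 27 (f = -9*(-3) = -3*(-9) = 27)
Q(O) = (-6 + O)*(23 + O) (Q(O) = (23 + O)*(-6 + O) = (-6 + O)*(23 + O))
1/(g(-58) + Q(R(f))) = 1/((2 - 1*(-58)) + (-138 + (-6)² + 17*(-6))) = 1/((2 + 58) + (-138 + 36 - 102)) = 1/(60 - 204) = 1/(-144) = -1/144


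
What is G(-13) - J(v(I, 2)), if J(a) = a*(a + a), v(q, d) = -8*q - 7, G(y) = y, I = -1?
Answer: -15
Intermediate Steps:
v(q, d) = -7 - 8*q
J(a) = 2*a² (J(a) = a*(2*a) = 2*a²)
G(-13) - J(v(I, 2)) = -13 - 2*(-7 - 8*(-1))² = -13 - 2*(-7 + 8)² = -13 - 2*1² = -13 - 2 = -15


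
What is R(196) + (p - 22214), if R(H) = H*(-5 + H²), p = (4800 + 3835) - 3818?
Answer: 7511159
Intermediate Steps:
p = 4817 (p = 8635 - 3818 = 4817)
R(196) + (p - 22214) = 196*(-5 + 196²) + (4817 - 22214) = 196*(-5 + 38416) - 17397 = 196*38411 - 17397 = 7528556 - 17397 = 7511159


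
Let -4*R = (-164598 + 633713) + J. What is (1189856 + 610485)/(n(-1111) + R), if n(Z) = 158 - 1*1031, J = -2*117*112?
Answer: -7201364/446399 ≈ -16.132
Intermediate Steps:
J = -26208 (J = -234*112 = -26208)
n(Z) = -873 (n(Z) = 158 - 1031 = -873)
R = -442907/4 (R = -((-164598 + 633713) - 26208)/4 = -(469115 - 26208)/4 = -¼*442907 = -442907/4 ≈ -1.1073e+5)
(1189856 + 610485)/(n(-1111) + R) = (1189856 + 610485)/(-873 - 442907/4) = 1800341/(-446399/4) = 1800341*(-4/446399) = -7201364/446399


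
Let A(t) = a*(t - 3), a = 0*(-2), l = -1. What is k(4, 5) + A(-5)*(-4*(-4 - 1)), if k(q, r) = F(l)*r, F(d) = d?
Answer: -5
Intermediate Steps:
a = 0
k(q, r) = -r
A(t) = 0 (A(t) = 0*(t - 3) = 0*(-3 + t) = 0)
k(4, 5) + A(-5)*(-4*(-4 - 1)) = -1*5 + 0*(-4*(-4 - 1)) = -5 + 0*(-4*(-5)) = -5 + 0*20 = -5 + 0 = -5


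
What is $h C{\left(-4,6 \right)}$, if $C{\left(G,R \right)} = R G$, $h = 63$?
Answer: $-1512$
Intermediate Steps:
$C{\left(G,R \right)} = G R$
$h C{\left(-4,6 \right)} = 63 \left(\left(-4\right) 6\right) = 63 \left(-24\right) = -1512$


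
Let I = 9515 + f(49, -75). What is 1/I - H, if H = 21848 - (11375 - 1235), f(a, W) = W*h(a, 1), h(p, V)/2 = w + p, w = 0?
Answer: -25347819/2165 ≈ -11708.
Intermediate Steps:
h(p, V) = 2*p (h(p, V) = 2*(0 + p) = 2*p)
f(a, W) = 2*W*a (f(a, W) = W*(2*a) = 2*W*a)
H = 11708 (H = 21848 - 1*10140 = 21848 - 10140 = 11708)
I = 2165 (I = 9515 + 2*(-75)*49 = 9515 - 7350 = 2165)
1/I - H = 1/2165 - 1*11708 = 1/2165 - 11708 = -25347819/2165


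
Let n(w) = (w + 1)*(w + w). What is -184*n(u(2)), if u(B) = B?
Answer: -2208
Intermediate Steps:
n(w) = 2*w*(1 + w) (n(w) = (1 + w)*(2*w) = 2*w*(1 + w))
-184*n(u(2)) = -368*2*(1 + 2) = -368*2*3 = -184*12 = -2208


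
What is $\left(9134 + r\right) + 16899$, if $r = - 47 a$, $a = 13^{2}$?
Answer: $18090$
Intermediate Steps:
$a = 169$
$r = -7943$ ($r = \left(-47\right) 169 = -7943$)
$\left(9134 + r\right) + 16899 = \left(9134 - 7943\right) + 16899 = 1191 + 16899 = 18090$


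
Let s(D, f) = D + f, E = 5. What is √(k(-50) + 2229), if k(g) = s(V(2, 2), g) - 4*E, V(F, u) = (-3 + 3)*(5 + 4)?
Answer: √2159 ≈ 46.465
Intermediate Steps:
V(F, u) = 0 (V(F, u) = 0*9 = 0)
k(g) = -20 + g (k(g) = (0 + g) - 4*5 = g - 20 = -20 + g)
√(k(-50) + 2229) = √((-20 - 50) + 2229) = √(-70 + 2229) = √2159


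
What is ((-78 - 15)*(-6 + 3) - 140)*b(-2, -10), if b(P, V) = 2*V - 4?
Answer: -3336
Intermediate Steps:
b(P, V) = -4 + 2*V
((-78 - 15)*(-6 + 3) - 140)*b(-2, -10) = ((-78 - 15)*(-6 + 3) - 140)*(-4 + 2*(-10)) = (-93*(-3) - 140)*(-4 - 20) = (279 - 140)*(-24) = 139*(-24) = -3336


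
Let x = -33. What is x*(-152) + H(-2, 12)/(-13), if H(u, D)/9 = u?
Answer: 65226/13 ≈ 5017.4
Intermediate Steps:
H(u, D) = 9*u
x*(-152) + H(-2, 12)/(-13) = -33*(-152) + (9*(-2))/(-13) = 5016 - 18*(-1/13) = 5016 + 18/13 = 65226/13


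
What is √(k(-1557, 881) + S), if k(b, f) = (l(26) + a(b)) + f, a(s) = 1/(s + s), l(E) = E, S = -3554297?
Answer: 23*I*√7237388914/1038 ≈ 1885.0*I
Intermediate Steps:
a(s) = 1/(2*s)
k(b, f) = 26 + f + 1/(2*b) (k(b, f) = (26 + 1/(2*b)) + f = 26 + f + 1/(2*b))
√(k(-1557, 881) + S) = √((26 + 881 + (½)/(-1557)) - 3554297) = √((26 + 881 + (½)*(-1/1557)) - 3554297) = √((26 + 881 - 1/3114) - 3554297) = √(2824397/3114 - 3554297) = √(-11065256461/3114) = 23*I*√7237388914/1038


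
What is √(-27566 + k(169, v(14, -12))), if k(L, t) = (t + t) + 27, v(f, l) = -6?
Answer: I*√27551 ≈ 165.98*I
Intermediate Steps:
k(L, t) = 27 + 2*t (k(L, t) = 2*t + 27 = 27 + 2*t)
√(-27566 + k(169, v(14, -12))) = √(-27566 + (27 + 2*(-6))) = √(-27566 + (27 - 12)) = √(-27566 + 15) = √(-27551) = I*√27551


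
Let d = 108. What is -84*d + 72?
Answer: -9000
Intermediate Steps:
-84*d + 72 = -84*108 + 72 = -9072 + 72 = -9000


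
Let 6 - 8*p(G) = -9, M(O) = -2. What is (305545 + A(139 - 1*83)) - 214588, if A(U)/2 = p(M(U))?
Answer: 363843/4 ≈ 90961.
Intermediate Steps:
p(G) = 15/8 (p(G) = ¾ - ⅛*(-9) = ¾ + 9/8 = 15/8)
A(U) = 15/4 (A(U) = 2*(15/8) = 15/4)
(305545 + A(139 - 1*83)) - 214588 = (305545 + 15/4) - 214588 = 1222195/4 - 214588 = 363843/4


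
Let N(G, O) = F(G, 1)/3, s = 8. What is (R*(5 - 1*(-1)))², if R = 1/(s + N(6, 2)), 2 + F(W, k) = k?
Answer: 324/529 ≈ 0.61248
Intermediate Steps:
F(W, k) = -2 + k
N(G, O) = -⅓ (N(G, O) = (-2 + 1)/3 = -1*⅓ = -⅓)
R = 3/23 (R = 1/(8 - ⅓) = 1/(23/3) = 3/23 ≈ 0.13043)
(R*(5 - 1*(-1)))² = (3*(5 - 1*(-1))/23)² = (3*(5 + 1)/23)² = ((3/23)*6)² = (18/23)² = 324/529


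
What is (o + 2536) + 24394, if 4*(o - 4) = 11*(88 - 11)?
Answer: 108583/4 ≈ 27146.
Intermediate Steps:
o = 863/4 (o = 4 + (11*(88 - 11))/4 = 4 + (11*77)/4 = 4 + (¼)*847 = 4 + 847/4 = 863/4 ≈ 215.75)
(o + 2536) + 24394 = (863/4 + 2536) + 24394 = 11007/4 + 24394 = 108583/4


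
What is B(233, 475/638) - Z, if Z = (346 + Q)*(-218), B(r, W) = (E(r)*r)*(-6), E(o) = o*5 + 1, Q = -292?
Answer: -1618296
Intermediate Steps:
E(o) = 1 + 5*o (E(o) = 5*o + 1 = 1 + 5*o)
B(r, W) = -6*r*(1 + 5*r) (B(r, W) = ((1 + 5*r)*r)*(-6) = (r*(1 + 5*r))*(-6) = -6*r*(1 + 5*r))
Z = -11772 (Z = (346 - 292)*(-218) = 54*(-218) = -11772)
B(233, 475/638) - Z = -6*233*(1 + 5*233) - 1*(-11772) = -6*233*(1 + 1165) + 11772 = -6*233*1166 + 11772 = -1630068 + 11772 = -1618296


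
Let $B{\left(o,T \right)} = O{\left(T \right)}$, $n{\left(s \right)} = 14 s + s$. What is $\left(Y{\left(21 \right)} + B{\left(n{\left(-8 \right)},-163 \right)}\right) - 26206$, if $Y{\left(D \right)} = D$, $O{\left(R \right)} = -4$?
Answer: $-26189$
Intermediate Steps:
$n{\left(s \right)} = 15 s$
$B{\left(o,T \right)} = -4$
$\left(Y{\left(21 \right)} + B{\left(n{\left(-8 \right)},-163 \right)}\right) - 26206 = \left(21 - 4\right) - 26206 = 17 - 26206 = -26189$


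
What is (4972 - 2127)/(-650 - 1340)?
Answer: -569/398 ≈ -1.4296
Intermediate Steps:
(4972 - 2127)/(-650 - 1340) = 2845/(-1990) = 2845*(-1/1990) = -569/398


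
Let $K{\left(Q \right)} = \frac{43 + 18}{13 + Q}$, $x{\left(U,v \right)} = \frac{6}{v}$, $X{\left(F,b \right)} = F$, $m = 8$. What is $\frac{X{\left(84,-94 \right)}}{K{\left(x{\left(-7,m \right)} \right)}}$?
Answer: $\frac{1155}{61} \approx 18.934$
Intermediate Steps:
$K{\left(Q \right)} = \frac{61}{13 + Q}$
$\frac{X{\left(84,-94 \right)}}{K{\left(x{\left(-7,m \right)} \right)}} = \frac{84}{61 \frac{1}{13 + \frac{6}{8}}} = \frac{84}{61 \frac{1}{13 + 6 \cdot \frac{1}{8}}} = \frac{84}{61 \frac{1}{13 + \frac{3}{4}}} = \frac{84}{61 \frac{1}{\frac{55}{4}}} = \frac{84}{61 \cdot \frac{4}{55}} = \frac{84}{\frac{244}{55}} = 84 \cdot \frac{55}{244} = \frac{1155}{61}$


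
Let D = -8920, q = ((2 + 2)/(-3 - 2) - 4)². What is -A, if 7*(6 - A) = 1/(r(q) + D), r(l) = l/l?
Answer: -374599/62433 ≈ -6.0000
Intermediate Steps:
q = 576/25 (q = (4/(-5) - 4)² = (4*(-⅕) - 4)² = (-⅘ - 4)² = (-24/5)² = 576/25 ≈ 23.040)
r(l) = 1
A = 374599/62433 (A = 6 - 1/(7*(1 - 8920)) = 6 - ⅐/(-8919) = 6 - ⅐*(-1/8919) = 6 + 1/62433 = 374599/62433 ≈ 6.0000)
-A = -1*374599/62433 = -374599/62433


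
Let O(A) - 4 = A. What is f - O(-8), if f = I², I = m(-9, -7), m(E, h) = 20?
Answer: 404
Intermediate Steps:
O(A) = 4 + A
I = 20
f = 400 (f = 20² = 400)
f - O(-8) = 400 - (4 - 8) = 400 - 1*(-4) = 400 + 4 = 404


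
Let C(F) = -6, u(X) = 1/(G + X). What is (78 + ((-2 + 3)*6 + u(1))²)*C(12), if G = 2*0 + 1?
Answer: -1443/2 ≈ -721.50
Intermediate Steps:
G = 1 (G = 0 + 1 = 1)
u(X) = 1/(1 + X)
(78 + ((-2 + 3)*6 + u(1))²)*C(12) = (78 + ((-2 + 3)*6 + 1/(1 + 1))²)*(-6) = (78 + (1*6 + 1/2)²)*(-6) = (78 + (6 + ½)²)*(-6) = (78 + (13/2)²)*(-6) = (78 + 169/4)*(-6) = (481/4)*(-6) = -1443/2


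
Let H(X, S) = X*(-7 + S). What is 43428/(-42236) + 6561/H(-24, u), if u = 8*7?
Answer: -27348477/4139128 ≈ -6.6073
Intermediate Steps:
u = 56
43428/(-42236) + 6561/H(-24, u) = 43428/(-42236) + 6561/((-24*(-7 + 56))) = 43428*(-1/42236) + 6561/((-24*49)) = -10857/10559 + 6561/(-1176) = -10857/10559 + 6561*(-1/1176) = -10857/10559 - 2187/392 = -27348477/4139128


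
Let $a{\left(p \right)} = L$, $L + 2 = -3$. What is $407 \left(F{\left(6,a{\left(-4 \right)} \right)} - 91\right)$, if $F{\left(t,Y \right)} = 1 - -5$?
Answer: $-34595$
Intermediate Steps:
$L = -5$ ($L = -2 - 3 = -5$)
$a{\left(p \right)} = -5$
$F{\left(t,Y \right)} = 6$ ($F{\left(t,Y \right)} = 1 + 5 = 6$)
$407 \left(F{\left(6,a{\left(-4 \right)} \right)} - 91\right) = 407 \left(6 - 91\right) = 407 \left(-85\right) = -34595$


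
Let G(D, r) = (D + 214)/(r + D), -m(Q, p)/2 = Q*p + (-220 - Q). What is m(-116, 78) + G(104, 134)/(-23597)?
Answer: 51398418913/2808043 ≈ 18304.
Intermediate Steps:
m(Q, p) = 440 + 2*Q - 2*Q*p (m(Q, p) = -2*(Q*p + (-220 - Q)) = -2*(-220 - Q + Q*p) = 440 + 2*Q - 2*Q*p)
G(D, r) = (214 + D)/(D + r)
m(-116, 78) + G(104, 134)/(-23597) = (440 + 2*(-116) - 2*(-116)*78) + ((214 + 104)/(104 + 134))/(-23597) = (440 - 232 + 18096) + (318/238)*(-1/23597) = 18304 + ((1/238)*318)*(-1/23597) = 18304 + (159/119)*(-1/23597) = 18304 - 159/2808043 = 51398418913/2808043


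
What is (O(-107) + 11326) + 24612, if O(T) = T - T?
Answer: 35938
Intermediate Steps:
O(T) = 0
(O(-107) + 11326) + 24612 = (0 + 11326) + 24612 = 11326 + 24612 = 35938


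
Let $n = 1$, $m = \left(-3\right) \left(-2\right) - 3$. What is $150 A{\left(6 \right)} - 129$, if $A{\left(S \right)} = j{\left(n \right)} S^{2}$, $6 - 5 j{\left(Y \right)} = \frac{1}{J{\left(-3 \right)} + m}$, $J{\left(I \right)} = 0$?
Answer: $5991$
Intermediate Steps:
$m = 3$ ($m = 6 - 3 = 3$)
$j{\left(Y \right)} = \frac{17}{15}$ ($j{\left(Y \right)} = \frac{6}{5} - \frac{1}{5 \left(0 + 3\right)} = \frac{6}{5} - \frac{1}{5 \cdot 3} = \frac{6}{5} - \frac{1}{15} = \frac{17}{15}$)
$A{\left(S \right)} = \frac{17 S^{2}}{15}$
$150 A{\left(6 \right)} - 129 = 150 \frac{17 \cdot 6^{2}}{15} - 129 = 150 \cdot \frac{17}{15} \cdot 36 - 129 = 150 \cdot \frac{204}{5} - 129 = 6120 - 129 = 5991$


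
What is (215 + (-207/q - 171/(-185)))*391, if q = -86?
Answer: 1358197541/15910 ≈ 85368.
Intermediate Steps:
(215 + (-207/q - 171/(-185)))*391 = (215 + (-207/(-86) - 171/(-185)))*391 = (215 + (-207*(-1/86) - 171*(-1/185)))*391 = (215 + (207/86 + 171/185))*391 = (215 + 53001/15910)*391 = (3473651/15910)*391 = 1358197541/15910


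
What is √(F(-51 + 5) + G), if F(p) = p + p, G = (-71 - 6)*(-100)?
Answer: 2*√1902 ≈ 87.224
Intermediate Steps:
G = 7700 (G = -77*(-100) = 7700)
F(p) = 2*p
√(F(-51 + 5) + G) = √(2*(-51 + 5) + 7700) = √(2*(-46) + 7700) = √(-92 + 7700) = √7608 = 2*√1902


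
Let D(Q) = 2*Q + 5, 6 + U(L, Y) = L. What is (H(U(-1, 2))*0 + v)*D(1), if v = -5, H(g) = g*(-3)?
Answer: -35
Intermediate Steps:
U(L, Y) = -6 + L
H(g) = -3*g
D(Q) = 5 + 2*Q
(H(U(-1, 2))*0 + v)*D(1) = (-3*(-6 - 1)*0 - 5)*(5 + 2*1) = (-3*(-7)*0 - 5)*(5 + 2) = (21*0 - 5)*7 = (0 - 5)*7 = -5*7 = -35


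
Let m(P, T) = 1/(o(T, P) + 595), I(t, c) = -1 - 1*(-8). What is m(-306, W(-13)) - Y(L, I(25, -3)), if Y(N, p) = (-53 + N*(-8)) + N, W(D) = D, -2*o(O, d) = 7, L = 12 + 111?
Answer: 1081264/1183 ≈ 914.00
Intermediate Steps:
L = 123
o(O, d) = -7/2 (o(O, d) = -1/2*7 = -7/2)
I(t, c) = 7 (I(t, c) = -1 + 8 = 7)
m(P, T) = 2/1183 (m(P, T) = 1/(-7/2 + 595) = 1/(1183/2) = 2/1183)
Y(N, p) = -53 - 7*N (Y(N, p) = (-53 - 8*N) + N = -53 - 7*N)
m(-306, W(-13)) - Y(L, I(25, -3)) = 2/1183 - (-53 - 7*123) = 2/1183 - (-53 - 861) = 2/1183 - 1*(-914) = 2/1183 + 914 = 1081264/1183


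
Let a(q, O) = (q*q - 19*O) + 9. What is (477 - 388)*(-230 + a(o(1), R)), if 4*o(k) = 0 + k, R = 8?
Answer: -531063/16 ≈ -33191.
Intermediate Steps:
o(k) = k/4 (o(k) = (0 + k)/4 = k/4)
a(q, O) = 9 + q² - 19*O (a(q, O) = (q² - 19*O) + 9 = 9 + q² - 19*O)
(477 - 388)*(-230 + a(o(1), R)) = (477 - 388)*(-230 + (9 + ((¼)*1)² - 19*8)) = 89*(-230 + (9 + (¼)² - 152)) = 89*(-230 + (9 + 1/16 - 152)) = 89*(-230 - 2287/16) = 89*(-5967/16) = -531063/16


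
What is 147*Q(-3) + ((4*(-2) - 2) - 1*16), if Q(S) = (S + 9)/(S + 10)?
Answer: 100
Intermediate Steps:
Q(S) = (9 + S)/(10 + S)
147*Q(-3) + ((4*(-2) - 2) - 1*16) = 147*((9 - 3)/(10 - 3)) + ((4*(-2) - 2) - 1*16) = 147*(6/7) + ((-8 - 2) - 16) = 147*((⅐)*6) + (-10 - 16) = 147*(6/7) - 26 = 126 - 26 = 100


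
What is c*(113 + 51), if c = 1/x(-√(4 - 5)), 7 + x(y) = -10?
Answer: -164/17 ≈ -9.6471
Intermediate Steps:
x(y) = -17 (x(y) = -7 - 10 = -17)
c = -1/17 (c = 1/(-17) = -1/17 ≈ -0.058824)
c*(113 + 51) = -(113 + 51)/17 = -1/17*164 = -164/17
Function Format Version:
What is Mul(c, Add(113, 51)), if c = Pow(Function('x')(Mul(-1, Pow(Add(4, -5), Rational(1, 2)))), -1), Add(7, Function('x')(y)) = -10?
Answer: Rational(-164, 17) ≈ -9.6471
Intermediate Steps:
Function('x')(y) = -17 (Function('x')(y) = Add(-7, -10) = -17)
c = Rational(-1, 17) (c = Pow(-17, -1) = Rational(-1, 17) ≈ -0.058824)
Mul(c, Add(113, 51)) = Mul(Rational(-1, 17), Add(113, 51)) = Mul(Rational(-1, 17), 164) = Rational(-164, 17)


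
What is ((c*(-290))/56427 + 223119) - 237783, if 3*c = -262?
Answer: -2482260604/169281 ≈ -14664.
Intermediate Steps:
c = -262/3 (c = (⅓)*(-262) = -262/3 ≈ -87.333)
((c*(-290))/56427 + 223119) - 237783 = (-262/3*(-290)/56427 + 223119) - 237783 = ((75980/3)*(1/56427) + 223119) - 237783 = (75980/169281 + 223119) - 237783 = 37769883419/169281 - 237783 = -2482260604/169281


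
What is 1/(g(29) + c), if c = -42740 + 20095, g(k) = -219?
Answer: -1/22864 ≈ -4.3737e-5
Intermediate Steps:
c = -22645
1/(g(29) + c) = 1/(-219 - 22645) = 1/(-22864) = -1/22864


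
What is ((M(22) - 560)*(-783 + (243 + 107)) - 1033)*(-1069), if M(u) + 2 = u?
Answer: -248849303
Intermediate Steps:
M(u) = -2 + u
((M(22) - 560)*(-783 + (243 + 107)) - 1033)*(-1069) = (((-2 + 22) - 560)*(-783 + (243 + 107)) - 1033)*(-1069) = ((20 - 560)*(-783 + 350) - 1033)*(-1069) = (-540*(-433) - 1033)*(-1069) = (233820 - 1033)*(-1069) = 232787*(-1069) = -248849303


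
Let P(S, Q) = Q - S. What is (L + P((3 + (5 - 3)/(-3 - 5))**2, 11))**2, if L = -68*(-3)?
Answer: 11015761/256 ≈ 43030.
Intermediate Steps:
L = 204
(L + P((3 + (5 - 3)/(-3 - 5))**2, 11))**2 = (204 + (11 - (3 + (5 - 3)/(-3 - 5))**2))**2 = (204 + (11 - (3 + 2/(-8))**2))**2 = (204 + (11 - (3 + 2*(-1/8))**2))**2 = (204 + (11 - (3 - 1/4)**2))**2 = (204 + (11 - (11/4)**2))**2 = (204 + (11 - 1*121/16))**2 = (204 + (11 - 121/16))**2 = (204 + 55/16)**2 = (3319/16)**2 = 11015761/256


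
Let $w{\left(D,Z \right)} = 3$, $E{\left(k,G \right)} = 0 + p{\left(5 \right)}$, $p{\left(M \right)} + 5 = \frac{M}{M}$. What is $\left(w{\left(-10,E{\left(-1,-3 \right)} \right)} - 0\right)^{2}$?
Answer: $9$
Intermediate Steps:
$p{\left(M \right)} = -4$ ($p{\left(M \right)} = -5 + \frac{M}{M} = -5 + 1 = -4$)
$E{\left(k,G \right)} = -4$ ($E{\left(k,G \right)} = 0 - 4 = -4$)
$\left(w{\left(-10,E{\left(-1,-3 \right)} \right)} - 0\right)^{2} = \left(3 - 0\right)^{2} = \left(3 + 0\right)^{2} = 3^{2} = 9$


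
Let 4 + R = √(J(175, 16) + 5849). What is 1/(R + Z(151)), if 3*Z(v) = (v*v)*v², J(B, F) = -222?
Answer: 1559656767/270281025649826278 - 9*√5627/270281025649826278 ≈ 5.7705e-9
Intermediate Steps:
Z(v) = v⁴/3 (Z(v) = ((v*v)*v²)/3 = (v²*v²)/3 = v⁴/3)
R = -4 + √5627 (R = -4 + √(-222 + 5849) = -4 + √5627 ≈ 71.013)
1/(R + Z(151)) = 1/((-4 + √5627) + (⅓)*151⁴) = 1/((-4 + √5627) + (⅓)*519885601) = 1/((-4 + √5627) + 519885601/3) = 1/(519885589/3 + √5627)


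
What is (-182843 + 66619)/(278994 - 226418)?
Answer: -3632/1643 ≈ -2.2106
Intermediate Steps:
(-182843 + 66619)/(278994 - 226418) = -116224/52576 = -116224*1/52576 = -3632/1643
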